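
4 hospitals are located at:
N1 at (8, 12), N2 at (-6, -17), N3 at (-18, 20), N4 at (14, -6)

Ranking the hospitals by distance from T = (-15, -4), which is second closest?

Squared Euclidean distances:
|TN1|² = (-15−8)² + (-4−12)² = 529 + 256 = 785
|TN2|² = (-15−(-6))² + (-4−(-17))² = 81 + 169 = 250
|TN3|² = (-15−(-18))² + (-4−20)² = 9 + 576 = 585
|TN4|² = (-15−14)² + (-4−(-6))² = 841 + 4 = 845
Sorted ascending: N2, N3, N1, … — the second-nearest is N3.

N3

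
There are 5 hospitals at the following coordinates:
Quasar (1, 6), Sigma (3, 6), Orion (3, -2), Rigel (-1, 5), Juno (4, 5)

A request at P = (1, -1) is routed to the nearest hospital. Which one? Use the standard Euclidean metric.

Orion

Squared Euclidean distances:
d²(P, Quasar) = (1−1)² + (-1−6)² = 0 + 49 = 49
d²(P, Sigma) = (1−3)² + (-1−6)² = 4 + 49 = 53
d²(P, Orion) = (1−3)² + (-1−(-2))² = 4 + 1 = 5
d²(P, Rigel) = (1−(-1))² + (-1−5)² = 4 + 36 = 40
d²(P, Juno) = (1−4)² + (-1−5)² = 9 + 36 = 45
Minimum is at Orion.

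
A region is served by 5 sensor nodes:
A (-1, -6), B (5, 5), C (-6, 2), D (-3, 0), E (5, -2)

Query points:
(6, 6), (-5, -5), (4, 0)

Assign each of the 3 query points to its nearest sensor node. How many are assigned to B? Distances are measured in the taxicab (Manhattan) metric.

1

(6, 6) — d to each: A:19, B:2, C:16, D:15, E:9 → nearest is B
(-5, -5) — d to each: A:5, B:20, C:8, D:7, E:13 → nearest is A
(4, 0) — d to each: A:11, B:6, C:12, D:7, E:3 → nearest is E
1 of the 3 points has B as nearest.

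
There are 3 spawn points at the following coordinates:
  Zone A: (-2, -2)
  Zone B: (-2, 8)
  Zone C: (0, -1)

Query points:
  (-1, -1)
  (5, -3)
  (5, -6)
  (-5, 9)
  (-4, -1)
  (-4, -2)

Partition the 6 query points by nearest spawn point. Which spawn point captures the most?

(-1, -1) — d² to each: Zone A:2, Zone B:82, Zone C:1 → nearest is Zone C
(5, -3) — d² to each: Zone A:50, Zone B:170, Zone C:29 → nearest is Zone C
(5, -6) — d² to each: Zone A:65, Zone B:245, Zone C:50 → nearest is Zone C
(-5, 9) — d² to each: Zone A:130, Zone B:10, Zone C:125 → nearest is Zone B
(-4, -1) — d² to each: Zone A:5, Zone B:85, Zone C:16 → nearest is Zone A
(-4, -2) — d² to each: Zone A:4, Zone B:104, Zone C:17 → nearest is Zone A
Tally — Zone A:2, Zone B:1, Zone C:3. Zone C captures the most (3).

Zone C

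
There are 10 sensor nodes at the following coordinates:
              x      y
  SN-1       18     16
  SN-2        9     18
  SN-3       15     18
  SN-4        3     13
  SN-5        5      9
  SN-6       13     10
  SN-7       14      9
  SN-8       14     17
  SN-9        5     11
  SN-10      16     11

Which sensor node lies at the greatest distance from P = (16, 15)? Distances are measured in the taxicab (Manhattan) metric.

d(P, SN-1) = 2 + 1 = 3
d(P, SN-2) = 7 + 3 = 10
d(P, SN-3) = 1 + 3 = 4
d(P, SN-4) = 13 + 2 = 15
d(P, SN-5) = 11 + 6 = 17
d(P, SN-6) = 3 + 5 = 8
d(P, SN-7) = 2 + 6 = 8
d(P, SN-8) = 2 + 2 = 4
d(P, SN-9) = 11 + 4 = 15
d(P, SN-10) = 0 + 4 = 4
The largest is to SN-5.

SN-5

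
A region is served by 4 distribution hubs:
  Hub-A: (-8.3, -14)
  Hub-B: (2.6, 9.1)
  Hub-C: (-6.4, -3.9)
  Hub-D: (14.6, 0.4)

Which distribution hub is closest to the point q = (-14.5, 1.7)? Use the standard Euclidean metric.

Compare squared distances (the ordering matches that of the actual distances):
d²(q, Hub-A) = (-14.5−(-8.3))² + (1.7−(-14))² = 38.44 + 246.49 = 284.93
d²(q, Hub-B) = (-14.5−2.6)² + (1.7−9.1)² = 292.41 + 54.76 = 347.17
d²(q, Hub-C) = (-14.5−(-6.4))² + (1.7−(-3.9))² = 65.61 + 31.36 = 96.97
d²(q, Hub-D) = (-14.5−14.6)² + (1.7−0.4)² = 846.81 + 1.69 = 848.5
Hub-C is nearest.

Hub-C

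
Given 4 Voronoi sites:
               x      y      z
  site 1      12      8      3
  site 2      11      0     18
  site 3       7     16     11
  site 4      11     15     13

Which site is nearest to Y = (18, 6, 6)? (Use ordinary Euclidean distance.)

Squared Euclidean distances:
d²(Y, site 1) = (18−12)² + (6−8)² + (6−3)² = 36 + 4 + 9 = 49
d²(Y, site 2) = (18−11)² + (6−0)² + (6−18)² = 49 + 36 + 144 = 229
d²(Y, site 3) = (18−7)² + (6−16)² + (6−11)² = 121 + 100 + 25 = 246
d²(Y, site 4) = (18−11)² + (6−15)² + (6−13)² = 49 + 81 + 49 = 179
The smallest is to site 1, so Y lies in the Voronoi region of site 1.

site 1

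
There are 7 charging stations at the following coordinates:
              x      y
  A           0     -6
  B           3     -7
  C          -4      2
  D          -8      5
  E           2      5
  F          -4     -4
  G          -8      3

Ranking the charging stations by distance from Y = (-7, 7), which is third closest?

C

Compare squared distances (the ordering matches that of the actual distances):
|YA|² = (-7−0)² + (7−(-6))² = 49 + 169 = 218
|YB|² = (-7−3)² + (7−(-7))² = 100 + 196 = 296
|YC|² = (-7−(-4))² + (7−2)² = 9 + 25 = 34
|YD|² = (-7−(-8))² + (7−5)² = 1 + 4 = 5
|YE|² = (-7−2)² + (7−5)² = 81 + 4 = 85
|YF|² = (-7−(-4))² + (7−(-4))² = 9 + 121 = 130
|YG|² = (-7−(-8))² + (7−3)² = 1 + 16 = 17
Sorted ascending: D, G, C, E, … — the third-nearest is C.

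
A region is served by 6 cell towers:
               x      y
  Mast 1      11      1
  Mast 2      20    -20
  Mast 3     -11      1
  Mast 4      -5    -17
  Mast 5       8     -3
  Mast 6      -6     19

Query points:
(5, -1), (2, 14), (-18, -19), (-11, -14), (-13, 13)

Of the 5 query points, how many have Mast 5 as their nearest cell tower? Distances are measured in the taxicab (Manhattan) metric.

(5, -1) — d to each: Mast 1:8, Mast 2:34, Mast 3:18, Mast 4:26, Mast 5:5, Mast 6:31 → nearest is Mast 5
(2, 14) — d to each: Mast 1:22, Mast 2:52, Mast 3:26, Mast 4:38, Mast 5:23, Mast 6:13 → nearest is Mast 6
(-18, -19) — d to each: Mast 1:49, Mast 2:39, Mast 3:27, Mast 4:15, Mast 5:42, Mast 6:50 → nearest is Mast 4
(-11, -14) — d to each: Mast 1:37, Mast 2:37, Mast 3:15, Mast 4:9, Mast 5:30, Mast 6:38 → nearest is Mast 4
(-13, 13) — d to each: Mast 1:36, Mast 2:66, Mast 3:14, Mast 4:38, Mast 5:37, Mast 6:13 → nearest is Mast 6
1 of the 5 points has Mast 5 as nearest.

1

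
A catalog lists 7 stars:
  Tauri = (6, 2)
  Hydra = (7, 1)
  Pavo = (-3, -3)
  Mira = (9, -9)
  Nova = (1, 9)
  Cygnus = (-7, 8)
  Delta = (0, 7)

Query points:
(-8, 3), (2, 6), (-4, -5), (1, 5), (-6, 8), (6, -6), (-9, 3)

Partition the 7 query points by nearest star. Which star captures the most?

Cygnus

(-8, 3) — d² to each: Tauri:197, Hydra:229, Pavo:61, Mira:433, Nova:117, Cygnus:26, Delta:80 → nearest is Cygnus
(2, 6) — d² to each: Tauri:32, Hydra:50, Pavo:106, Mira:274, Nova:10, Cygnus:85, Delta:5 → nearest is Delta
(-4, -5) — d² to each: Tauri:149, Hydra:157, Pavo:5, Mira:185, Nova:221, Cygnus:178, Delta:160 → nearest is Pavo
(1, 5) — d² to each: Tauri:34, Hydra:52, Pavo:80, Mira:260, Nova:16, Cygnus:73, Delta:5 → nearest is Delta
(-6, 8) — d² to each: Tauri:180, Hydra:218, Pavo:130, Mira:514, Nova:50, Cygnus:1, Delta:37 → nearest is Cygnus
(6, -6) — d² to each: Tauri:64, Hydra:50, Pavo:90, Mira:18, Nova:250, Cygnus:365, Delta:205 → nearest is Mira
(-9, 3) — d² to each: Tauri:226, Hydra:260, Pavo:72, Mira:468, Nova:136, Cygnus:29, Delta:97 → nearest is Cygnus
Tally — Pavo:1, Mira:1, Cygnus:3, Delta:2. Cygnus captures the most (3).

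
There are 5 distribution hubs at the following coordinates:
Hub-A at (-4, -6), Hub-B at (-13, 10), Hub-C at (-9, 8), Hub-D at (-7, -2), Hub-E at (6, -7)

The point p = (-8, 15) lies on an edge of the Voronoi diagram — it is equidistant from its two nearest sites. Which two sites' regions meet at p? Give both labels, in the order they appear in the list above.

Squared distances from p to each site:
d²(p, Hub-A) = (-8−(-4))² + (15−(-6))² = 16 + 441 = 457
d²(p, Hub-B) = (-8−(-13))² + (15−10)² = 25 + 25 = 50
d²(p, Hub-C) = (-8−(-9))² + (15−8)² = 1 + 49 = 50
d²(p, Hub-D) = (-8−(-7))² + (15−(-2))² = 1 + 289 = 290
d²(p, Hub-E) = (-8−6)² + (15−(-7))² = 196 + 484 = 680
p is equidistant from Hub-B and Hub-C (both at squared distance 50), and every other site is strictly farther — so p lies on the Hub-B–Hub-C Voronoi edge.

Hub-B and Hub-C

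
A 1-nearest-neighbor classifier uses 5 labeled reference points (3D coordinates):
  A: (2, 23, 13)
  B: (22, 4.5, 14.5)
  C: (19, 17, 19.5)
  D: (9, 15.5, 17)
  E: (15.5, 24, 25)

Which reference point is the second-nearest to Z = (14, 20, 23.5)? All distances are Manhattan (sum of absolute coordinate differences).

C

d(Z,A) = |14−2| + |20−23| + |23.5−13| = 12 + 3 + 10.5 = 25.5
d(Z,B) = |14−22| + |20−4.5| + |23.5−14.5| = 8 + 15.5 + 9 = 32.5
d(Z,C) = |14−19| + |20−17| + |23.5−19.5| = 5 + 3 + 4 = 12
d(Z,D) = |14−9| + |20−15.5| + |23.5−17| = 5 + 4.5 + 6.5 = 16
d(Z,E) = |14−15.5| + |20−24| + |23.5−25| = 1.5 + 4 + 1.5 = 7
Sorted ascending: E, C, D, … — the second-nearest is C.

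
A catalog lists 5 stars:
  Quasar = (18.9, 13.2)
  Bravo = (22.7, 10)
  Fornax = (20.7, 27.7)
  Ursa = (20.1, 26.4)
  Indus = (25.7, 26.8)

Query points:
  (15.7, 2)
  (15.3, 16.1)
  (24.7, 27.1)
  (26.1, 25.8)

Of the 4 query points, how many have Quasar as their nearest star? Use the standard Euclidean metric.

1

(15.7, 2) — d² to each: Quasar:135.68, Bravo:113, Fornax:685.49, Ursa:614.72, Indus:715.04 → nearest is Bravo
(15.3, 16.1) — d² to each: Quasar:21.37, Bravo:91.97, Fornax:163.72, Ursa:129.13, Indus:222.65 → nearest is Quasar
(24.7, 27.1) — d² to each: Quasar:226.85, Bravo:296.41, Fornax:16.36, Ursa:21.65, Indus:1.09 → nearest is Indus
(26.1, 25.8) — d² to each: Quasar:210.6, Bravo:261.2, Fornax:32.77, Ursa:36.36, Indus:1.16 → nearest is Indus
1 of the 4 points has Quasar as nearest.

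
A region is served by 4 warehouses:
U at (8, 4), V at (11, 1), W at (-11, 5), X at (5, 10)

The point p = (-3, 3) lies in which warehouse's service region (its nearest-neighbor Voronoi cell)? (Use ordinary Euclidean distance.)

Squared Euclidean distances:
|pU|² = (-3−8)² + (3−4)² = 121 + 1 = 122
|pV|² = (-3−11)² + (3−1)² = 196 + 4 = 200
|pW|² = (-3−(-11))² + (3−5)² = 64 + 4 = 68
|pX|² = (-3−5)² + (3−10)² = 64 + 49 = 113
W is nearest.

W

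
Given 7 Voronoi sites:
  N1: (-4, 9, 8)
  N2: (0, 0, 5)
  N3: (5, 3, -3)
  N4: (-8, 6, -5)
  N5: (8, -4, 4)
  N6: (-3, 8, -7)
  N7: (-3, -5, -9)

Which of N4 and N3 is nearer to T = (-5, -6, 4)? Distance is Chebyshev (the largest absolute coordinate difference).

N3

d(T,N4) = max(3, 12, 9) = 12
d(T,N3) = max(10, 9, 7) = 10
12 > 10, so N3 is closer.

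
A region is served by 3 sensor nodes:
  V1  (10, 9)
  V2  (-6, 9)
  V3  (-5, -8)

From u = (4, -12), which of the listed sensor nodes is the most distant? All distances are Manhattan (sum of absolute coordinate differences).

V2

d(u,V1) = 6 + 21 = 27
d(u,V2) = 10 + 21 = 31
d(u,V3) = 9 + 4 = 13
The largest is to V2.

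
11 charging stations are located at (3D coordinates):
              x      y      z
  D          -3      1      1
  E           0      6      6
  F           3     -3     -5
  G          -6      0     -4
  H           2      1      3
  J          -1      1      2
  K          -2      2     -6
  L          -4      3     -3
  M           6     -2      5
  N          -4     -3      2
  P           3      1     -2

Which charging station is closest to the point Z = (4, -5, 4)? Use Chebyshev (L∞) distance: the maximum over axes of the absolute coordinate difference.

M

d(Z,D) = max(7, 6, 3) = 7
d(Z,E) = max(4, 11, 2) = 11
d(Z,F) = max(1, 2, 9) = 9
d(Z,G) = max(10, 5, 8) = 10
d(Z,H) = max(2, 6, 1) = 6
d(Z,J) = max(5, 6, 2) = 6
d(Z,K) = max(6, 7, 10) = 10
d(Z,L) = max(8, 8, 7) = 8
d(Z,M) = max(2, 3, 1) = 3
d(Z,N) = max(8, 2, 2) = 8
d(Z,P) = max(1, 6, 6) = 6
M is nearest.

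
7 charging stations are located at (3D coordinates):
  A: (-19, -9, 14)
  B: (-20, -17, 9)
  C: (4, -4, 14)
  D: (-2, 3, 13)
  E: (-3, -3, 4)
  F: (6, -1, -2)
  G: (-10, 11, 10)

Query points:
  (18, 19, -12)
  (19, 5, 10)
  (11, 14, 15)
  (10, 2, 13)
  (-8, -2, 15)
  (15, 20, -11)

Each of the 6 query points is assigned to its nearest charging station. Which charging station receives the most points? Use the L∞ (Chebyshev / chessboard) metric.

(18, 19, -12) — d to each: A:37, B:38, C:26, D:25, E:22, F:20, G:28 → nearest is F
(19, 5, 10) — d to each: A:38, B:39, C:15, D:21, E:22, F:13, G:29 → nearest is F
(11, 14, 15) — d to each: A:30, B:31, C:18, D:13, E:17, F:17, G:21 → nearest is D
(10, 2, 13) — d to each: A:29, B:30, C:6, D:12, E:13, F:15, G:20 → nearest is C
(-8, -2, 15) — d to each: A:11, B:15, C:12, D:6, E:11, F:17, G:13 → nearest is D
(15, 20, -11) — d to each: A:34, B:37, C:25, D:24, E:23, F:21, G:25 → nearest is F
Tally — C:1, D:2, F:3. F captures the most (3).

F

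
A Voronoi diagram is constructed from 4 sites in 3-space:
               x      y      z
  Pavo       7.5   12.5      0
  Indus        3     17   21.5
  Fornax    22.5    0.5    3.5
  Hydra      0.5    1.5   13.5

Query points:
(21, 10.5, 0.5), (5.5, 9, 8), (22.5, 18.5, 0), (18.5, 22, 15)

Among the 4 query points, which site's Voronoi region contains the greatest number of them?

(21, 10.5, 0.5) — d² to each: Pavo:186.5, Indus:807.25, Fornax:111.25, Hydra:670.25 → nearest is Fornax
(5.5, 9, 8) — d² to each: Pavo:80.25, Indus:252.5, Fornax:381.5, Hydra:111.5 → nearest is Pavo
(22.5, 18.5, 0) — d² to each: Pavo:261, Indus:844.75, Fornax:336.25, Hydra:955.25 → nearest is Pavo
(18.5, 22, 15) — d² to each: Pavo:436.25, Indus:307.5, Fornax:610.5, Hydra:746.5 → nearest is Indus
Tally — Pavo:2, Indus:1, Fornax:1. Pavo captures the most (2).

Pavo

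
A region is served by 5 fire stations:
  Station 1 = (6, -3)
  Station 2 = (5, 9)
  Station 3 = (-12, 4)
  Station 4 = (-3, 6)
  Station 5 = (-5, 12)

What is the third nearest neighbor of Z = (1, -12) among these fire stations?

Station 3

Compare squared distances (the ordering matches that of the actual distances):
d²(Z, Station 1) = (1−6)² + (-12−(-3))² = 25 + 81 = 106
d²(Z, Station 2) = (1−5)² + (-12−9)² = 16 + 441 = 457
d²(Z, Station 3) = (1−(-12))² + (-12−4)² = 169 + 256 = 425
d²(Z, Station 4) = (1−(-3))² + (-12−6)² = 16 + 324 = 340
d²(Z, Station 5) = (1−(-5))² + (-12−12)² = 36 + 576 = 612
Sorted ascending: Station 1, Station 4, Station 3, Station 2, … — the third-nearest is Station 3.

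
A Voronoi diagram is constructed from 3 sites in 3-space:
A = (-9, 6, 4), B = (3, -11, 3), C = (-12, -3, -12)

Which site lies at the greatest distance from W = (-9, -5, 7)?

Compare squared distances (the ordering matches that of the actual distances):
|WA|² = (-9−(-9))² + (-5−6)² + (7−4)² = 0 + 121 + 9 = 130
|WB|² = (-9−3)² + (-5−(-11))² + (7−3)² = 144 + 36 + 16 = 196
|WC|² = (-9−(-12))² + (-5−(-3))² + (7−(-12))² = 9 + 4 + 361 = 374
The largest is to C.

C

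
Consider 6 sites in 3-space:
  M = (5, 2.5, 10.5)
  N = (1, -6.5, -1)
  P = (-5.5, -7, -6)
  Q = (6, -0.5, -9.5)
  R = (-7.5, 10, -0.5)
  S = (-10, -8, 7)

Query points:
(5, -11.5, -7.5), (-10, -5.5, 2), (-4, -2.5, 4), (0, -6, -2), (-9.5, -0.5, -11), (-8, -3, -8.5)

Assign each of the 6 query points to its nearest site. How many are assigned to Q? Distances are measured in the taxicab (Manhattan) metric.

(5, -11.5, -7.5) — d to each: M:32, N:15.5, P:16.5, Q:14, R:41, S:33 → nearest is Q
(-10, -5.5, 2) — d to each: M:31.5, N:15, P:14, Q:32.5, R:20.5, S:7.5 → nearest is S
(-4, -2.5, 4) — d to each: M:20.5, N:14, P:16, Q:25.5, R:20.5, S:14.5 → nearest is N
(0, -6, -2) — d to each: M:26, N:2.5, P:10.5, Q:19, R:25, S:21 → nearest is N
(-9.5, -0.5, -11) — d to each: M:39, N:26.5, P:15.5, Q:17, R:23, S:26 → nearest is P
(-8, -3, -8.5) — d to each: M:37.5, N:20, P:9, Q:17.5, R:21.5, S:22.5 → nearest is P
1 of the 6 points has Q as nearest.

1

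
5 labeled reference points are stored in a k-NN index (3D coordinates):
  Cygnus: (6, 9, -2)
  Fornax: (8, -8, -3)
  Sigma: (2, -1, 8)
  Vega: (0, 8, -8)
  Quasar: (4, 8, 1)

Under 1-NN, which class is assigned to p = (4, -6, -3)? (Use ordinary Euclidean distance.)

Compare squared distances (the ordering matches that of the actual distances):
d²(p, Cygnus) = (4−6)² + (-6−9)² + (-3−(-2))² = 4 + 225 + 1 = 230
d²(p, Fornax) = (4−8)² + (-6−(-8))² + (-3−(-3))² = 16 + 4 + 0 = 20
d²(p, Sigma) = (4−2)² + (-6−(-1))² + (-3−8)² = 4 + 25 + 121 = 150
d²(p, Vega) = (4−0)² + (-6−8)² + (-3−(-8))² = 16 + 196 + 25 = 237
d²(p, Quasar) = (4−4)² + (-6−8)² + (-3−1)² = 0 + 196 + 16 = 212
Fornax is nearest.

Fornax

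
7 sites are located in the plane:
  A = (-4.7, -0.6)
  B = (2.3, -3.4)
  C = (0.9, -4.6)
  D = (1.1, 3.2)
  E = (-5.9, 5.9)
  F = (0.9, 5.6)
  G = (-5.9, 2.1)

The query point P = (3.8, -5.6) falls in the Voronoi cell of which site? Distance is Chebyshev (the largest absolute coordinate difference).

d(P,A) = max(8.5, 5) = 8.5
d(P,B) = max(1.5, 2.2) = 2.2
d(P,C) = max(2.9, 1) = 2.9
d(P,D) = max(2.7, 8.8) = 8.8
d(P,E) = max(9.7, 11.5) = 11.5
d(P,F) = max(2.9, 11.2) = 11.2
d(P,G) = max(9.7, 7.7) = 9.7
The smallest is to B, so P lies in the Voronoi region of B.

B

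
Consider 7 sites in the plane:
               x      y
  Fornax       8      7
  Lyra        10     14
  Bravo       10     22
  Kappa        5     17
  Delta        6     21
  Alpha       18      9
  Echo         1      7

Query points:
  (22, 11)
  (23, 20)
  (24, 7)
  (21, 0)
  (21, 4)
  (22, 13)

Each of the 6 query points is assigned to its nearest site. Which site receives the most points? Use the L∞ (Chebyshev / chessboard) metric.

(22, 11) — d to each: Fornax:14, Lyra:12, Bravo:12, Kappa:17, Delta:16, Alpha:4, Echo:21 → nearest is Alpha
(23, 20) — d to each: Fornax:15, Lyra:13, Bravo:13, Kappa:18, Delta:17, Alpha:11, Echo:22 → nearest is Alpha
(24, 7) — d to each: Fornax:16, Lyra:14, Bravo:15, Kappa:19, Delta:18, Alpha:6, Echo:23 → nearest is Alpha
(21, 0) — d to each: Fornax:13, Lyra:14, Bravo:22, Kappa:17, Delta:21, Alpha:9, Echo:20 → nearest is Alpha
(21, 4) — d to each: Fornax:13, Lyra:11, Bravo:18, Kappa:16, Delta:17, Alpha:5, Echo:20 → nearest is Alpha
(22, 13) — d to each: Fornax:14, Lyra:12, Bravo:12, Kappa:17, Delta:16, Alpha:4, Echo:21 → nearest is Alpha
Tally — Alpha:6. Alpha captures the most (6).

Alpha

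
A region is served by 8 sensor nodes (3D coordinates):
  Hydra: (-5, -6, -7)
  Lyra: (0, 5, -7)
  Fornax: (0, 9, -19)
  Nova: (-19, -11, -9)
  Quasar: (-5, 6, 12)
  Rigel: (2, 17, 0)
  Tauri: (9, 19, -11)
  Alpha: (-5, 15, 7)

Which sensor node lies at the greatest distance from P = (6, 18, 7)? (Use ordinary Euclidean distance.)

Since √ is increasing, it suffices to compare squared distances:
d²(P, Hydra) = (6−(-5))² + (18−(-6))² + (7−(-7))² = 121 + 576 + 196 = 893
d²(P, Lyra) = (6−0)² + (18−5)² + (7−(-7))² = 36 + 169 + 196 = 401
d²(P, Fornax) = (6−0)² + (18−9)² + (7−(-19))² = 36 + 81 + 676 = 793
d²(P, Nova) = (6−(-19))² + (18−(-11))² + (7−(-9))² = 625 + 841 + 256 = 1722
d²(P, Quasar) = (6−(-5))² + (18−6)² + (7−12)² = 121 + 144 + 25 = 290
d²(P, Rigel) = (6−2)² + (18−17)² + (7−0)² = 16 + 1 + 49 = 66
d²(P, Tauri) = (6−9)² + (18−19)² + (7−(-11))² = 9 + 1 + 324 = 334
d²(P, Alpha) = (6−(-5))² + (18−15)² + (7−7)² = 121 + 9 + 0 = 130
The largest is to Nova.

Nova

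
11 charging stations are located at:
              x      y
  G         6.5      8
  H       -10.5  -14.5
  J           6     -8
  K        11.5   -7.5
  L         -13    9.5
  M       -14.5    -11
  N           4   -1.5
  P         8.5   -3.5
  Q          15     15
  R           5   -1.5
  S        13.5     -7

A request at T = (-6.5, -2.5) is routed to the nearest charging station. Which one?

Squared Euclidean distances:
|TG|² = 169 + 110.25 = 279.25
|TH|² = 16 + 144 = 160
|TJ|² = 156.25 + 30.25 = 186.5
|TK|² = 324 + 25 = 349
|TL|² = 42.25 + 144 = 186.25
|TM|² = 64 + 72.25 = 136.25
|TN|² = 110.25 + 1 = 111.25
|TP|² = 225 + 1 = 226
|TQ|² = 462.25 + 306.25 = 768.5
|TR|² = 132.25 + 1 = 133.25
|TS|² = 400 + 20.25 = 420.25
The smallest is to N, so T lies in the Voronoi region of N.

N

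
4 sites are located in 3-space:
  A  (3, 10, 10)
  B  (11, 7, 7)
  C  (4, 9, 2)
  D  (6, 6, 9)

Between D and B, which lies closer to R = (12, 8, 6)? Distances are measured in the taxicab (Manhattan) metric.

d(R,D) = |12−6| + |8−6| + |6−9| = 6 + 2 + 3 = 11
d(R,B) = |12−11| + |8−7| + |6−7| = 1 + 1 + 1 = 3
11 > 3, so B is closer.

B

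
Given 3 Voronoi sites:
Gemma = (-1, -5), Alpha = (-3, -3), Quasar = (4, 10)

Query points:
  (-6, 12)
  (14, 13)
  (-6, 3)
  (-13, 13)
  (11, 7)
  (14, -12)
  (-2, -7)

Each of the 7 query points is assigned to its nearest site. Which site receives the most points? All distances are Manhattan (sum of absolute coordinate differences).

(-6, 12) — d to each: Gemma:22, Alpha:18, Quasar:12 → nearest is Quasar
(14, 13) — d to each: Gemma:33, Alpha:33, Quasar:13 → nearest is Quasar
(-6, 3) — d to each: Gemma:13, Alpha:9, Quasar:17 → nearest is Alpha
(-13, 13) — d to each: Gemma:30, Alpha:26, Quasar:20 → nearest is Quasar
(11, 7) — d to each: Gemma:24, Alpha:24, Quasar:10 → nearest is Quasar
(14, -12) — d to each: Gemma:22, Alpha:26, Quasar:32 → nearest is Gemma
(-2, -7) — d to each: Gemma:3, Alpha:5, Quasar:23 → nearest is Gemma
Tally — Gemma:2, Alpha:1, Quasar:4. Quasar captures the most (4).

Quasar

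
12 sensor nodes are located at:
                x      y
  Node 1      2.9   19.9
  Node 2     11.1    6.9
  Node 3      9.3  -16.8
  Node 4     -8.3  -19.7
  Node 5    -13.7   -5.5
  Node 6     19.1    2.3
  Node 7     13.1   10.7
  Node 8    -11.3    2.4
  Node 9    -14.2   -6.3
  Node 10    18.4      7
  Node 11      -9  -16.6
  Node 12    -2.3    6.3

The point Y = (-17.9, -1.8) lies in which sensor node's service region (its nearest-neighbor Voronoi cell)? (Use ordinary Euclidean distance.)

Squared Euclidean distances:
d²(Y, Node 1) = (-17.9−2.9)² + (-1.8−19.9)² = 432.64 + 470.89 = 903.53
d²(Y, Node 2) = (-17.9−11.1)² + (-1.8−6.9)² = 841 + 75.69 = 916.69
d²(Y, Node 3) = (-17.9−9.3)² + (-1.8−(-16.8))² = 739.84 + 225 = 964.84
d²(Y, Node 4) = (-17.9−(-8.3))² + (-1.8−(-19.7))² = 92.16 + 320.41 = 412.57
d²(Y, Node 5) = (-17.9−(-13.7))² + (-1.8−(-5.5))² = 17.64 + 13.69 = 31.33
d²(Y, Node 6) = (-17.9−19.1)² + (-1.8−2.3)² = 1369 + 16.81 = 1385.81
d²(Y, Node 7) = (-17.9−13.1)² + (-1.8−10.7)² = 961 + 156.25 = 1117.25
d²(Y, Node 8) = (-17.9−(-11.3))² + (-1.8−2.4)² = 43.56 + 17.64 = 61.2
d²(Y, Node 9) = (-17.9−(-14.2))² + (-1.8−(-6.3))² = 13.69 + 20.25 = 33.94
d²(Y, Node 10) = (-17.9−18.4)² + (-1.8−7)² = 1317.69 + 77.44 = 1395.13
d²(Y, Node 11) = (-17.9−(-9))² + (-1.8−(-16.6))² = 79.21 + 219.04 = 298.25
d²(Y, Node 12) = (-17.9−(-2.3))² + (-1.8−6.3)² = 243.36 + 65.61 = 308.97
Node 5 is nearest.

Node 5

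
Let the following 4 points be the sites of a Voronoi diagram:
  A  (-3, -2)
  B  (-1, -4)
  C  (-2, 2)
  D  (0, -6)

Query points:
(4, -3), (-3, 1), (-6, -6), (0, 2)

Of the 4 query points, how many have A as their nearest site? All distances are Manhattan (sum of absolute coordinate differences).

0

(4, -3) — d to each: A:8, B:6, C:11, D:7 → nearest is B
(-3, 1) — d to each: A:3, B:7, C:2, D:10 → nearest is C
(-6, -6) — d to each: A:7, B:7, C:12, D:6 → nearest is D
(0, 2) — d to each: A:7, B:7, C:2, D:8 → nearest is C
0 of the 4 points have A as nearest.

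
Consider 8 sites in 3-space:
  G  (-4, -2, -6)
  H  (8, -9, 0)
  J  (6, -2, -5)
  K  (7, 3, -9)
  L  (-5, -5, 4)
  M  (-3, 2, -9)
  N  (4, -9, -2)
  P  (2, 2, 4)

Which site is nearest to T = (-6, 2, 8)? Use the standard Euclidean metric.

L

Squared Euclidean distances:
|TG|² = (-6−(-4))² + (2−(-2))² + (8−(-6))² = 4 + 16 + 196 = 216
|TH|² = (-6−8)² + (2−(-9))² + (8−0)² = 196 + 121 + 64 = 381
|TJ|² = (-6−6)² + (2−(-2))² + (8−(-5))² = 144 + 16 + 169 = 329
|TK|² = (-6−7)² + (2−3)² + (8−(-9))² = 169 + 1 + 289 = 459
|TL|² = (-6−(-5))² + (2−(-5))² + (8−4)² = 1 + 49 + 16 = 66
|TM|² = (-6−(-3))² + (2−2)² + (8−(-9))² = 9 + 0 + 289 = 298
|TN|² = (-6−4)² + (2−(-9))² + (8−(-2))² = 100 + 121 + 100 = 321
|TP|² = (-6−2)² + (2−2)² + (8−4)² = 64 + 0 + 16 = 80
Minimum is at L.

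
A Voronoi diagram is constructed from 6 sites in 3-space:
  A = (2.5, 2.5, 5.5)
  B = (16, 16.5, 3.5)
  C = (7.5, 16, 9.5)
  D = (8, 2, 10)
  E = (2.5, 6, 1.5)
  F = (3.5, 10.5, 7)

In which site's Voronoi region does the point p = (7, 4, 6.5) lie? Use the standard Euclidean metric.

Squared Euclidean distances:
|pA|² = 20.25 + 2.25 + 1 = 23.5
|pB|² = 81 + 156.25 + 9 = 246.25
|pC|² = 0.25 + 144 + 9 = 153.25
|pD|² = 1 + 4 + 12.25 = 17.25
|pE|² = 20.25 + 4 + 25 = 49.25
|pF|² = 12.25 + 42.25 + 0.25 = 54.75
Minimum is at D.

D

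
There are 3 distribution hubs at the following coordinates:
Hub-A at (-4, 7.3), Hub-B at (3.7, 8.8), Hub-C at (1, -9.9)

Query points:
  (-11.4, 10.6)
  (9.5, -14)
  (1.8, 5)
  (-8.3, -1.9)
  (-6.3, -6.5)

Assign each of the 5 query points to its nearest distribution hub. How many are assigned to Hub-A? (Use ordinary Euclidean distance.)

2

(-11.4, 10.6) — d² to each: Hub-A:65.65, Hub-B:231.25, Hub-C:574.01 → nearest is Hub-A
(9.5, -14) — d² to each: Hub-A:635.94, Hub-B:553.48, Hub-C:89.06 → nearest is Hub-C
(1.8, 5) — d² to each: Hub-A:38.93, Hub-B:18.05, Hub-C:222.65 → nearest is Hub-B
(-8.3, -1.9) — d² to each: Hub-A:103.13, Hub-B:258.49, Hub-C:150.49 → nearest is Hub-A
(-6.3, -6.5) — d² to each: Hub-A:195.73, Hub-B:334.09, Hub-C:64.85 → nearest is Hub-C
2 of the 5 points have Hub-A as nearest.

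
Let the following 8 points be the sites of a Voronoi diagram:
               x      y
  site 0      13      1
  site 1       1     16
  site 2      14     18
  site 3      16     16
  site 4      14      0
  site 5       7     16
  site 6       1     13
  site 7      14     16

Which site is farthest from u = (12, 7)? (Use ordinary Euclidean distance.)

site 1

Squared Euclidean distances:
d²(u, site 0) = 1 + 36 = 37
d²(u, site 1) = 121 + 81 = 202
d²(u, site 2) = 4 + 121 = 125
d²(u, site 3) = 16 + 81 = 97
d²(u, site 4) = 4 + 49 = 53
d²(u, site 5) = 25 + 81 = 106
d²(u, site 6) = 121 + 36 = 157
d²(u, site 7) = 4 + 81 = 85
The largest is to site 1.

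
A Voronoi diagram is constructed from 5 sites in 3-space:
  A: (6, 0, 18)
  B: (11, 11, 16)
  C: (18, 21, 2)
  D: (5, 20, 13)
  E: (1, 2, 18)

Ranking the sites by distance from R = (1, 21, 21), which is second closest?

B

Squared Euclidean distances:
|RA|² = (1−6)² + (21−0)² + (21−18)² = 25 + 441 + 9 = 475
|RB|² = (1−11)² + (21−11)² + (21−16)² = 100 + 100 + 25 = 225
|RC|² = (1−18)² + (21−21)² + (21−2)² = 289 + 0 + 361 = 650
|RD|² = (1−5)² + (21−20)² + (21−13)² = 16 + 1 + 64 = 81
|RE|² = (1−1)² + (21−2)² + (21−18)² = 0 + 361 + 9 = 370
Sorted ascending: D, B, E, … — the second-nearest is B.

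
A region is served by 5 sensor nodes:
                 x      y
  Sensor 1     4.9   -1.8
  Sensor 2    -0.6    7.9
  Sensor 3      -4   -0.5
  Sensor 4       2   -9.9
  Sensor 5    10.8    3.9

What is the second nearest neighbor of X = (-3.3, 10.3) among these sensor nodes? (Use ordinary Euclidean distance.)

Since √ is increasing, it suffices to compare squared distances:
d²(X, Sensor 1) = 67.24 + 146.41 = 213.65
d²(X, Sensor 2) = 7.29 + 5.76 = 13.05
d²(X, Sensor 3) = 0.49 + 116.64 = 117.13
d²(X, Sensor 4) = 28.09 + 408.04 = 436.13
d²(X, Sensor 5) = 198.81 + 40.96 = 239.77
Sorted ascending: Sensor 2, Sensor 3, Sensor 1, … — the second-nearest is Sensor 3.

Sensor 3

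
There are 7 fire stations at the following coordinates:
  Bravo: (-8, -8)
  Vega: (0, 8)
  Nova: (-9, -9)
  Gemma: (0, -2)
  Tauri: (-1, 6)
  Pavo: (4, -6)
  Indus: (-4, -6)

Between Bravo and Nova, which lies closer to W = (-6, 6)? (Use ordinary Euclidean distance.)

Bravo

Compare squared distances:
d²(W, Bravo) = (-6−(-8))² + (6−(-8))² = 4 + 196 = 200
d²(W, Nova) = (-6−(-9))² + (6−(-9))² = 9 + 225 = 234
200 < 234, so Bravo is closer.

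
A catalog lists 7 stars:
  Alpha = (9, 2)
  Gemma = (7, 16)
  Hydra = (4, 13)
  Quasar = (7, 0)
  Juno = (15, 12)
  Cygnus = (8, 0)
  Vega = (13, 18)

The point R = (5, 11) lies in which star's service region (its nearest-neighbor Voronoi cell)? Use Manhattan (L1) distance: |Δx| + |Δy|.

d(R, Alpha) = 4 + 9 = 13
d(R, Gemma) = 2 + 5 = 7
d(R, Hydra) = 1 + 2 = 3
d(R, Quasar) = 2 + 11 = 13
d(R, Juno) = 10 + 1 = 11
d(R, Cygnus) = 3 + 11 = 14
d(R, Vega) = 8 + 7 = 15
Hydra is nearest.

Hydra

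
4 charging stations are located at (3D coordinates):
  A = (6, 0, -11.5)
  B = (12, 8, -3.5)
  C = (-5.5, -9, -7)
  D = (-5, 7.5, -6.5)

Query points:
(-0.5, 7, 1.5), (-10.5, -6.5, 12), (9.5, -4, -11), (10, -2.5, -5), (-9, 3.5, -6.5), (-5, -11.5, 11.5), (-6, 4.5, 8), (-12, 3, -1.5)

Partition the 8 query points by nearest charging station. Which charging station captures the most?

D

(-0.5, 7, 1.5) — d² to each: A:260.25, B:182.25, C:353.25, D:84.5 → nearest is D
(-10.5, -6.5, 12) — d² to each: A:866.75, B:956.75, C:392.25, D:568.5 → nearest is C
(9.5, -4, -11) — d² to each: A:28.5, B:206.5, C:266, D:362.75 → nearest is A
(10, -2.5, -5) — d² to each: A:64.5, B:116.5, C:286.5, D:327.25 → nearest is A
(-9, 3.5, -6.5) — d² to each: A:262.25, B:470.25, C:168.75, D:32 → nearest is D
(-5, -11.5, 11.5) — d² to each: A:782.25, B:894.25, C:348.75, D:685 → nearest is C
(-6, 4.5, 8) — d² to each: A:544.5, B:468.5, C:407.5, D:220.25 → nearest is D
(-12, 3, -1.5) — d² to each: A:433, B:605, C:216.5, D:94.25 → nearest is D
Tally — A:2, C:2, D:4. D captures the most (4).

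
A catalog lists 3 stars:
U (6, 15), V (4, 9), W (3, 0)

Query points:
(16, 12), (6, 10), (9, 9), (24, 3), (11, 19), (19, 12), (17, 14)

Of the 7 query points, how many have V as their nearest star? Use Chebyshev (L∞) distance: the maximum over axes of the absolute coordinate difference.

(16, 12) — d to each: U:10, V:12, W:13 → nearest is U
(6, 10) — d to each: U:5, V:2, W:10 → nearest is V
(9, 9) — d to each: U:6, V:5, W:9 → nearest is V
(24, 3) — d to each: U:18, V:20, W:21 → nearest is U
(11, 19) — d to each: U:5, V:10, W:19 → nearest is U
(19, 12) — d to each: U:13, V:15, W:16 → nearest is U
(17, 14) — d to each: U:11, V:13, W:14 → nearest is U
2 of the 7 points have V as nearest.

2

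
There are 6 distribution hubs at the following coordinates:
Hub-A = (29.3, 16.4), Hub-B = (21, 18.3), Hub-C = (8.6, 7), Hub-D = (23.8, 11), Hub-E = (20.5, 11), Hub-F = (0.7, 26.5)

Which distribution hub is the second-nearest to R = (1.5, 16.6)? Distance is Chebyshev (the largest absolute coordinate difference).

Hub-F

d(R, Hub-A) = max(27.8, 0.2) = 27.8
d(R, Hub-B) = max(19.5, 1.7) = 19.5
d(R, Hub-C) = max(7.1, 9.6) = 9.6
d(R, Hub-D) = max(22.3, 5.6) = 22.3
d(R, Hub-E) = max(19, 5.6) = 19
d(R, Hub-F) = max(0.8, 9.9) = 9.9
Sorted ascending: Hub-C, Hub-F, Hub-E, … — the second-nearest is Hub-F.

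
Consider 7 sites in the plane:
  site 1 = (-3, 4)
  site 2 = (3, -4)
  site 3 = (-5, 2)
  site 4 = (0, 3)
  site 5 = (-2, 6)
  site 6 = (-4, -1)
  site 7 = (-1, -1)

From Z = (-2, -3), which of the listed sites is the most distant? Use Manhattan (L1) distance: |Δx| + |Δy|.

d(Z, site 1) = |-2−(-3)| + |-3−4| = 1 + 7 = 8
d(Z, site 2) = |-2−3| + |-3−(-4)| = 5 + 1 = 6
d(Z, site 3) = |-2−(-5)| + |-3−2| = 3 + 5 = 8
d(Z, site 4) = |-2−0| + |-3−3| = 2 + 6 = 8
d(Z, site 5) = |-2−(-2)| + |-3−6| = 0 + 9 = 9
d(Z, site 6) = |-2−(-4)| + |-3−(-1)| = 2 + 2 = 4
d(Z, site 7) = |-2−(-1)| + |-3−(-1)| = 1 + 2 = 3
The largest is to site 5.

site 5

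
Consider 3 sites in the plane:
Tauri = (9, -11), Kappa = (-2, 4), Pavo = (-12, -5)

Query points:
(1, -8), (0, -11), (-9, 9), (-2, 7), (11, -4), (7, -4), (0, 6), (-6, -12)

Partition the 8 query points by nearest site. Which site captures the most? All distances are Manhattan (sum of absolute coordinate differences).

(1, -8) — d to each: Tauri:11, Kappa:15, Pavo:16 → nearest is Tauri
(0, -11) — d to each: Tauri:9, Kappa:17, Pavo:18 → nearest is Tauri
(-9, 9) — d to each: Tauri:38, Kappa:12, Pavo:17 → nearest is Kappa
(-2, 7) — d to each: Tauri:29, Kappa:3, Pavo:22 → nearest is Kappa
(11, -4) — d to each: Tauri:9, Kappa:21, Pavo:24 → nearest is Tauri
(7, -4) — d to each: Tauri:9, Kappa:17, Pavo:20 → nearest is Tauri
(0, 6) — d to each: Tauri:26, Kappa:4, Pavo:23 → nearest is Kappa
(-6, -12) — d to each: Tauri:16, Kappa:20, Pavo:13 → nearest is Pavo
Tally — Tauri:4, Kappa:3, Pavo:1. Tauri captures the most (4).

Tauri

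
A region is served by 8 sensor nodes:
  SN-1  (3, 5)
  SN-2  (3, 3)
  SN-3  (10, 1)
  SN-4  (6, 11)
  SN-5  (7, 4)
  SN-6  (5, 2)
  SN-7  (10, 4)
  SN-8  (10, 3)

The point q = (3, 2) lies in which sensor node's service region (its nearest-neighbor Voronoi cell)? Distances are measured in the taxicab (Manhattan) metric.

SN-2

d(q, SN-1) = |3−3| + |2−5| = 0 + 3 = 3
d(q, SN-2) = |3−3| + |2−3| = 0 + 1 = 1
d(q, SN-3) = |3−10| + |2−1| = 7 + 1 = 8
d(q, SN-4) = |3−6| + |2−11| = 3 + 9 = 12
d(q, SN-5) = |3−7| + |2−4| = 4 + 2 = 6
d(q, SN-6) = |3−5| + |2−2| = 2 + 0 = 2
d(q, SN-7) = |3−10| + |2−4| = 7 + 2 = 9
d(q, SN-8) = |3−10| + |2−3| = 7 + 1 = 8
The smallest is to SN-2, so q lies in the Voronoi region of SN-2.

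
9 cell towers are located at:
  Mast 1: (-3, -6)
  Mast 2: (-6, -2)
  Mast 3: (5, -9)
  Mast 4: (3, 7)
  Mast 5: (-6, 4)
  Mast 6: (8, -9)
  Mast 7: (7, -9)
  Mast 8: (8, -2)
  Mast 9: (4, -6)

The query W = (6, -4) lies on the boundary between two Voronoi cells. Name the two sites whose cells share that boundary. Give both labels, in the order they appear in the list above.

Squared distances from W to each site:
d²(W, Mast 1) = 81 + 4 = 85
d²(W, Mast 2) = 144 + 4 = 148
d²(W, Mast 3) = 1 + 25 = 26
d²(W, Mast 4) = 9 + 121 = 130
d²(W, Mast 5) = 144 + 64 = 208
d²(W, Mast 6) = 4 + 25 = 29
d²(W, Mast 7) = 1 + 25 = 26
d²(W, Mast 8) = 4 + 4 = 8
d²(W, Mast 9) = 4 + 4 = 8
W is equidistant from Mast 8 and Mast 9 (both at squared distance 8), and every other site is strictly farther — so W lies on the Mast 8–Mast 9 Voronoi edge.

Mast 8 and Mast 9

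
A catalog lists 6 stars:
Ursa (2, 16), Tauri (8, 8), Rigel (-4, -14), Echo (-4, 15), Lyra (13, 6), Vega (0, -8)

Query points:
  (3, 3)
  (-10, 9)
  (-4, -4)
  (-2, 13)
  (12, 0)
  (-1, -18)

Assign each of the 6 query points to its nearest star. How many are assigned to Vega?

(3, 3) — d² to each: Ursa:170, Tauri:50, Rigel:338, Echo:193, Lyra:109, Vega:130 → nearest is Tauri
(-10, 9) — d² to each: Ursa:193, Tauri:325, Rigel:565, Echo:72, Lyra:538, Vega:389 → nearest is Echo
(-4, -4) — d² to each: Ursa:436, Tauri:288, Rigel:100, Echo:361, Lyra:389, Vega:32 → nearest is Vega
(-2, 13) — d² to each: Ursa:25, Tauri:125, Rigel:733, Echo:8, Lyra:274, Vega:445 → nearest is Echo
(12, 0) — d² to each: Ursa:356, Tauri:80, Rigel:452, Echo:481, Lyra:37, Vega:208 → nearest is Lyra
(-1, -18) — d² to each: Ursa:1165, Tauri:757, Rigel:25, Echo:1098, Lyra:772, Vega:101 → nearest is Rigel
1 of the 6 points has Vega as nearest.

1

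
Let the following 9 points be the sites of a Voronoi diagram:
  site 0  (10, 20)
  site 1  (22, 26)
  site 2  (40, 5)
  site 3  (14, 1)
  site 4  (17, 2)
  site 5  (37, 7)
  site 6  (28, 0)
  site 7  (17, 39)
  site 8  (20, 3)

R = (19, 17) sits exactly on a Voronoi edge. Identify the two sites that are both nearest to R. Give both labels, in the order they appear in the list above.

Squared distances from R to each site:
d²(R, site 0) = (19−10)² + (17−20)² = 81 + 9 = 90
d²(R, site 1) = (19−22)² + (17−26)² = 9 + 81 = 90
d²(R, site 2) = (19−40)² + (17−5)² = 441 + 144 = 585
d²(R, site 3) = (19−14)² + (17−1)² = 25 + 256 = 281
d²(R, site 4) = (19−17)² + (17−2)² = 4 + 225 = 229
d²(R, site 5) = (19−37)² + (17−7)² = 324 + 100 = 424
d²(R, site 6) = (19−28)² + (17−0)² = 81 + 289 = 370
d²(R, site 7) = (19−17)² + (17−39)² = 4 + 484 = 488
d²(R, site 8) = (19−20)² + (17−3)² = 1 + 196 = 197
R is equidistant from site 0 and site 1 (both at squared distance 90), and every other site is strictly farther — so R lies on the site 0–site 1 Voronoi edge.

site 0 and site 1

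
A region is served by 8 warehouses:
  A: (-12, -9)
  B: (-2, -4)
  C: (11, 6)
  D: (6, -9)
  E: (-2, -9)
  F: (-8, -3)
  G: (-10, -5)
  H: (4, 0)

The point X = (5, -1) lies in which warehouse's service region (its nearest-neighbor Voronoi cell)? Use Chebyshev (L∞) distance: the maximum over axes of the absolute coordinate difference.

d(X,A) = max(17, 8) = 17
d(X,B) = max(7, 3) = 7
d(X,C) = max(6, 7) = 7
d(X,D) = max(1, 8) = 8
d(X,E) = max(7, 8) = 8
d(X,F) = max(13, 2) = 13
d(X,G) = max(15, 4) = 15
d(X,H) = max(1, 1) = 1
H is nearest.

H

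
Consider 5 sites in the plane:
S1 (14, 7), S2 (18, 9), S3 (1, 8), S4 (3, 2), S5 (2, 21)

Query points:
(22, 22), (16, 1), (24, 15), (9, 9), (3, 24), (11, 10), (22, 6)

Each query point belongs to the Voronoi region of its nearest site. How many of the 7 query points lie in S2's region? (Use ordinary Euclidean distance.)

(22, 22) — d² to each: S1:289, S2:185, S3:637, S4:761, S5:401 → nearest is S2
(16, 1) — d² to each: S1:40, S2:68, S3:274, S4:170, S5:596 → nearest is S1
(24, 15) — d² to each: S1:164, S2:72, S3:578, S4:610, S5:520 → nearest is S2
(9, 9) — d² to each: S1:29, S2:81, S3:65, S4:85, S5:193 → nearest is S1
(3, 24) — d² to each: S1:410, S2:450, S3:260, S4:484, S5:10 → nearest is S5
(11, 10) — d² to each: S1:18, S2:50, S3:104, S4:128, S5:202 → nearest is S1
(22, 6) — d² to each: S1:65, S2:25, S3:445, S4:377, S5:625 → nearest is S2
3 of the 7 points have S2 as nearest.

3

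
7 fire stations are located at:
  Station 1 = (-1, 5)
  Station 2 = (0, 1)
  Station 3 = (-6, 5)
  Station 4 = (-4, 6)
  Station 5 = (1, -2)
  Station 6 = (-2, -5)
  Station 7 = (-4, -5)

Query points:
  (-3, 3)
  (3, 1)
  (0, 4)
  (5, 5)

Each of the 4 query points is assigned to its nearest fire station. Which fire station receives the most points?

(-3, 3) — d² to each: Station 1:8, Station 2:13, Station 3:13, Station 4:10, Station 5:41, Station 6:65, Station 7:65 → nearest is Station 1
(3, 1) — d² to each: Station 1:32, Station 2:9, Station 3:97, Station 4:74, Station 5:13, Station 6:61, Station 7:85 → nearest is Station 2
(0, 4) — d² to each: Station 1:2, Station 2:9, Station 3:37, Station 4:20, Station 5:37, Station 6:85, Station 7:97 → nearest is Station 1
(5, 5) — d² to each: Station 1:36, Station 2:41, Station 3:121, Station 4:82, Station 5:65, Station 6:149, Station 7:181 → nearest is Station 1
Tally — Station 1:3, Station 2:1. Station 1 captures the most (3).

Station 1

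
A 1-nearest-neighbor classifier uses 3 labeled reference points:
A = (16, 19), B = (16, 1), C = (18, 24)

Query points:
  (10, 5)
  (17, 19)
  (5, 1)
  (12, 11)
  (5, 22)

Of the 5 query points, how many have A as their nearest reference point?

3

(10, 5) — d² to each: A:232, B:52, C:425 → nearest is B
(17, 19) — d² to each: A:1, B:325, C:26 → nearest is A
(5, 1) — d² to each: A:445, B:121, C:698 → nearest is B
(12, 11) — d² to each: A:80, B:116, C:205 → nearest is A
(5, 22) — d² to each: A:130, B:562, C:173 → nearest is A
3 of the 5 points have A as nearest.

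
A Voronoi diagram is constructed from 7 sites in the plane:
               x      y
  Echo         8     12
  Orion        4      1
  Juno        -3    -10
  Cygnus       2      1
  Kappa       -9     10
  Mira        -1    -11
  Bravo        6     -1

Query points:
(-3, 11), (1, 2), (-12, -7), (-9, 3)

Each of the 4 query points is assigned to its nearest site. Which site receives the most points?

(-3, 11) — d² to each: Echo:122, Orion:149, Juno:441, Cygnus:125, Kappa:37, Mira:488, Bravo:225 → nearest is Kappa
(1, 2) — d² to each: Echo:149, Orion:10, Juno:160, Cygnus:2, Kappa:164, Mira:173, Bravo:34 → nearest is Cygnus
(-12, -7) — d² to each: Echo:761, Orion:320, Juno:90, Cygnus:260, Kappa:298, Mira:137, Bravo:360 → nearest is Juno
(-9, 3) — d² to each: Echo:370, Orion:173, Juno:205, Cygnus:125, Kappa:49, Mira:260, Bravo:241 → nearest is Kappa
Tally — Juno:1, Cygnus:1, Kappa:2. Kappa captures the most (2).

Kappa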